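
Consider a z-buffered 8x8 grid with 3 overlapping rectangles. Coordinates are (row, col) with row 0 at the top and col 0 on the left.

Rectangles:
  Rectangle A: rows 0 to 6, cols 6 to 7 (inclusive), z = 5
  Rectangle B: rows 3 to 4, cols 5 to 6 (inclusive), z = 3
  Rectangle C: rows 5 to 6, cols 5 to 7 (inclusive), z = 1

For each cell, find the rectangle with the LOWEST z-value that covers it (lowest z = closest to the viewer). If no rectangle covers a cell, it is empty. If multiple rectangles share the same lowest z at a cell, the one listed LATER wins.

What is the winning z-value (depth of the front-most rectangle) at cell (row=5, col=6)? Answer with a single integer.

Answer: 1

Derivation:
Check cell (5,6):
  A: rows 0-6 cols 6-7 z=5 -> covers; best now A (z=5)
  B: rows 3-4 cols 5-6 -> outside (row miss)
  C: rows 5-6 cols 5-7 z=1 -> covers; best now C (z=1)
Winner: C at z=1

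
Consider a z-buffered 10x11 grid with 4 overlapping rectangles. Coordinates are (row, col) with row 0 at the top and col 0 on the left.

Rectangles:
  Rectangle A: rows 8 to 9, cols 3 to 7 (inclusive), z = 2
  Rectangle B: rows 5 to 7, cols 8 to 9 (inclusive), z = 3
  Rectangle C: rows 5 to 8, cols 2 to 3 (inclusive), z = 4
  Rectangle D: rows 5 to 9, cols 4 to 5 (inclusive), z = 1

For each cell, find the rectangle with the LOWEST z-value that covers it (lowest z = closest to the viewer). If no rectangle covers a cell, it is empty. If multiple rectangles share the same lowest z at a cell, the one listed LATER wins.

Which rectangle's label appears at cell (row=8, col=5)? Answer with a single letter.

Answer: D

Derivation:
Check cell (8,5):
  A: rows 8-9 cols 3-7 z=2 -> covers; best now A (z=2)
  B: rows 5-7 cols 8-9 -> outside (row miss)
  C: rows 5-8 cols 2-3 -> outside (col miss)
  D: rows 5-9 cols 4-5 z=1 -> covers; best now D (z=1)
Winner: D at z=1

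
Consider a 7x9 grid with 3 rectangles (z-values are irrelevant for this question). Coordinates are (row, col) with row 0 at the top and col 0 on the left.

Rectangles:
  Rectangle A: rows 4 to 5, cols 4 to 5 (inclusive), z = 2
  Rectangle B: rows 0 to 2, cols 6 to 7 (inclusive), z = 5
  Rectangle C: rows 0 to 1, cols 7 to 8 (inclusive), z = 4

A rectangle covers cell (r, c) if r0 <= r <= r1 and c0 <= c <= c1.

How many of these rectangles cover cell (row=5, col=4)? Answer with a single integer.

Answer: 1

Derivation:
Check cell (5,4):
  A: rows 4-5 cols 4-5 -> covers
  B: rows 0-2 cols 6-7 -> outside (row miss)
  C: rows 0-1 cols 7-8 -> outside (row miss)
Count covering = 1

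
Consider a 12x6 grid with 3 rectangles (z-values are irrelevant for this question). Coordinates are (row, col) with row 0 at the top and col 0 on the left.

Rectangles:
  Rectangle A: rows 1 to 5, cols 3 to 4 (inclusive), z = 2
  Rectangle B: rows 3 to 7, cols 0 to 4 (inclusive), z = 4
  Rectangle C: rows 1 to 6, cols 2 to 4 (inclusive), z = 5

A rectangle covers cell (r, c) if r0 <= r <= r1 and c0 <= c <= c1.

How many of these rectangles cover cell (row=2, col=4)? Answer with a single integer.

Check cell (2,4):
  A: rows 1-5 cols 3-4 -> covers
  B: rows 3-7 cols 0-4 -> outside (row miss)
  C: rows 1-6 cols 2-4 -> covers
Count covering = 2

Answer: 2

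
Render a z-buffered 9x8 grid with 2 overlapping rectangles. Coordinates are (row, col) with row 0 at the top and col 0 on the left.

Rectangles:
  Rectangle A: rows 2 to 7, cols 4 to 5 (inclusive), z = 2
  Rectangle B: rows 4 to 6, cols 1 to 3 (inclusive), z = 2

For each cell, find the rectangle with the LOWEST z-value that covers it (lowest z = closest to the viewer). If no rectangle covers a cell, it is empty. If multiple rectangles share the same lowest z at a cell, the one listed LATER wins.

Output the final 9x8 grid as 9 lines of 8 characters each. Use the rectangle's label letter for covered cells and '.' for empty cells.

........
........
....AA..
....AA..
.BBBAA..
.BBBAA..
.BBBAA..
....AA..
........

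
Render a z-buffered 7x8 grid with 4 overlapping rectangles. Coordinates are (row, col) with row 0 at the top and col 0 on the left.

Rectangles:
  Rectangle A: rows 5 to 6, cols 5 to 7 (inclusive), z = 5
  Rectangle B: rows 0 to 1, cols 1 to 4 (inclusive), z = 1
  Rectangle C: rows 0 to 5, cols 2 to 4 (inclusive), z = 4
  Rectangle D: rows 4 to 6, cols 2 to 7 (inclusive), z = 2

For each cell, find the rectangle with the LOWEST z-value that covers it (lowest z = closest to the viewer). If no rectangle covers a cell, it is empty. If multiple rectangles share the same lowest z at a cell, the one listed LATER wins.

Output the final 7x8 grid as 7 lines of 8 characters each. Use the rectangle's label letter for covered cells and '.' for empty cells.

.BBBB...
.BBBB...
..CCC...
..CCC...
..DDDDDD
..DDDDDD
..DDDDDD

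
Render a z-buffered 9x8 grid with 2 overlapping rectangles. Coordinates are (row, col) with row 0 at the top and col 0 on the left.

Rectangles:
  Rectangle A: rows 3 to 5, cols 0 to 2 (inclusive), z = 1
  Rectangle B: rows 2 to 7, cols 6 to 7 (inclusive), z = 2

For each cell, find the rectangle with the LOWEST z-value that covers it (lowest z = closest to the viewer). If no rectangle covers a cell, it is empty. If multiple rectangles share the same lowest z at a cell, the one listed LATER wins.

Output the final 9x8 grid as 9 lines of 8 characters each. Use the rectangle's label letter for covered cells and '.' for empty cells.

........
........
......BB
AAA...BB
AAA...BB
AAA...BB
......BB
......BB
........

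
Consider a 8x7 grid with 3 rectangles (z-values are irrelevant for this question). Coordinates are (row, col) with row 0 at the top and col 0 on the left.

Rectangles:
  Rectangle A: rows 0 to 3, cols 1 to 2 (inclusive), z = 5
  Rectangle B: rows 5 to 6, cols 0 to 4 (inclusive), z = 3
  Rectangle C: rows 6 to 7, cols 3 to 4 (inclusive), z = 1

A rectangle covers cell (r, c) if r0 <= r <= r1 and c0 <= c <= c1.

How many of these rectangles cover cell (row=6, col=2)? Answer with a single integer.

Answer: 1

Derivation:
Check cell (6,2):
  A: rows 0-3 cols 1-2 -> outside (row miss)
  B: rows 5-6 cols 0-4 -> covers
  C: rows 6-7 cols 3-4 -> outside (col miss)
Count covering = 1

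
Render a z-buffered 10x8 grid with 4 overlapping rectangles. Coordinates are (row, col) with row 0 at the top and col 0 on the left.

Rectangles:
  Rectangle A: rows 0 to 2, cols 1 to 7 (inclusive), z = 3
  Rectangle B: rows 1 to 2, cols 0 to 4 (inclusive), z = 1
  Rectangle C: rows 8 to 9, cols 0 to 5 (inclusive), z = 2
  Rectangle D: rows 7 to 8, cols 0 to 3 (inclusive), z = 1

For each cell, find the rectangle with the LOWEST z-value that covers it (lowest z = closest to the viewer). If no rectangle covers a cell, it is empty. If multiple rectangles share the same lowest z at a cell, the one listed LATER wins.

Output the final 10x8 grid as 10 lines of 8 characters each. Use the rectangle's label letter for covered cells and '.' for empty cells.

.AAAAAAA
BBBBBAAA
BBBBBAAA
........
........
........
........
DDDD....
DDDDCC..
CCCCCC..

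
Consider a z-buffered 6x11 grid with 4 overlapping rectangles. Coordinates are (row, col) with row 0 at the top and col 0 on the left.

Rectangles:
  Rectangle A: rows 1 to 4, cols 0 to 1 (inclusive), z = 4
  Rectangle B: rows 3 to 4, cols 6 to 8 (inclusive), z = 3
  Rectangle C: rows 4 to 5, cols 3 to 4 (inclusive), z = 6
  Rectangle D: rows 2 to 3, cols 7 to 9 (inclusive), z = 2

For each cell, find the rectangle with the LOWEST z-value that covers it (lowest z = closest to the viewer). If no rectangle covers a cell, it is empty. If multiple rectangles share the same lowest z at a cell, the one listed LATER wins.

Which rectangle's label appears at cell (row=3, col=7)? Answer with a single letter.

Answer: D

Derivation:
Check cell (3,7):
  A: rows 1-4 cols 0-1 -> outside (col miss)
  B: rows 3-4 cols 6-8 z=3 -> covers; best now B (z=3)
  C: rows 4-5 cols 3-4 -> outside (row miss)
  D: rows 2-3 cols 7-9 z=2 -> covers; best now D (z=2)
Winner: D at z=2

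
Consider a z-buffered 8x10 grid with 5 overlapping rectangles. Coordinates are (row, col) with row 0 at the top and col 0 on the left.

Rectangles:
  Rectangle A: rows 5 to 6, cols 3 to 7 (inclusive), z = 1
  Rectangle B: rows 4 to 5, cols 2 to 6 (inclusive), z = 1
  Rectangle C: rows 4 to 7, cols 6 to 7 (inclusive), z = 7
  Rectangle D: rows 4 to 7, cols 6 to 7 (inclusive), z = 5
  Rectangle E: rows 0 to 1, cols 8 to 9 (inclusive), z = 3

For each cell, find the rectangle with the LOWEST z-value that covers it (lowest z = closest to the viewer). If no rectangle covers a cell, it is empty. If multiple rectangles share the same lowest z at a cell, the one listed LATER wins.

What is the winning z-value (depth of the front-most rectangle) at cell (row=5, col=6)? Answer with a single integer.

Check cell (5,6):
  A: rows 5-6 cols 3-7 z=1 -> covers; best now A (z=1)
  B: rows 4-5 cols 2-6 z=1 -> covers; best now B (z=1)
  C: rows 4-7 cols 6-7 z=7 -> covers; best now B (z=1)
  D: rows 4-7 cols 6-7 z=5 -> covers; best now B (z=1)
  E: rows 0-1 cols 8-9 -> outside (row miss)
Winner: B at z=1

Answer: 1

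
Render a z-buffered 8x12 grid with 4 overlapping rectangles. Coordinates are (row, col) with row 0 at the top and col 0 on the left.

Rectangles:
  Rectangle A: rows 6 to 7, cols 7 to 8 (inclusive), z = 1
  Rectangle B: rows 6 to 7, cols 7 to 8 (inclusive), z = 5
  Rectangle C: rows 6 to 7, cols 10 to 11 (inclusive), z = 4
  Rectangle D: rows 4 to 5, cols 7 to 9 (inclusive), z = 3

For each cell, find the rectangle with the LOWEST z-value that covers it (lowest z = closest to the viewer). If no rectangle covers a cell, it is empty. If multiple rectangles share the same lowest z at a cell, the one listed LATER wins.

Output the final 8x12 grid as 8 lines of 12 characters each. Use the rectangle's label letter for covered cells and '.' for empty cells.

............
............
............
............
.......DDD..
.......DDD..
.......AA.CC
.......AA.CC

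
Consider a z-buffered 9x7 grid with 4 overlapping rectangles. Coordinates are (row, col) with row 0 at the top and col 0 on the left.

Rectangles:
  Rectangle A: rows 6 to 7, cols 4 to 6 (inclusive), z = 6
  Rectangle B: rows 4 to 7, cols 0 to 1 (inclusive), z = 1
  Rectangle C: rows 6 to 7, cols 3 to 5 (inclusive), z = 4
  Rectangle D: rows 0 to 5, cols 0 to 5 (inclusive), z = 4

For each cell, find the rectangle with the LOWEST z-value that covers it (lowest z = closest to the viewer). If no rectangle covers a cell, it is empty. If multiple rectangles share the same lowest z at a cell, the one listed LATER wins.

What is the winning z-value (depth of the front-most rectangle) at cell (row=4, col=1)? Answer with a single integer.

Check cell (4,1):
  A: rows 6-7 cols 4-6 -> outside (row miss)
  B: rows 4-7 cols 0-1 z=1 -> covers; best now B (z=1)
  C: rows 6-7 cols 3-5 -> outside (row miss)
  D: rows 0-5 cols 0-5 z=4 -> covers; best now B (z=1)
Winner: B at z=1

Answer: 1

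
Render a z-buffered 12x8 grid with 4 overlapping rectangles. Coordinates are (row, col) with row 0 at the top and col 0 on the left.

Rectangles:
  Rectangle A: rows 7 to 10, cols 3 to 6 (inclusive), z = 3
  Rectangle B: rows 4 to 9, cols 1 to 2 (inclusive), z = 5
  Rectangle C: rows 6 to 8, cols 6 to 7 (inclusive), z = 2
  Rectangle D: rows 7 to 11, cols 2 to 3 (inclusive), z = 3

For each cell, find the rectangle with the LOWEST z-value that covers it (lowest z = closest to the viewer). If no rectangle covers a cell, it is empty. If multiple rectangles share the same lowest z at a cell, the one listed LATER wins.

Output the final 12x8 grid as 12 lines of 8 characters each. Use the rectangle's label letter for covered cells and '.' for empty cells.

........
........
........
........
.BB.....
.BB.....
.BB...CC
.BDDAACC
.BDDAACC
.BDDAAA.
..DDAAA.
..DD....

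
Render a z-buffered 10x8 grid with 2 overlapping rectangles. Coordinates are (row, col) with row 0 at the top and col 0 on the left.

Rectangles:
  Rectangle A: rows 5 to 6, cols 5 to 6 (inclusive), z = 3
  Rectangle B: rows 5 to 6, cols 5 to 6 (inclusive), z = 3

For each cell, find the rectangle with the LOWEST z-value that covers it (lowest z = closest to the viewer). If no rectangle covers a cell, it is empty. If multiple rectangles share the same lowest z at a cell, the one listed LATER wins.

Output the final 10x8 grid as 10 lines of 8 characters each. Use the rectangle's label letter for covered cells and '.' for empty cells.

........
........
........
........
........
.....BB.
.....BB.
........
........
........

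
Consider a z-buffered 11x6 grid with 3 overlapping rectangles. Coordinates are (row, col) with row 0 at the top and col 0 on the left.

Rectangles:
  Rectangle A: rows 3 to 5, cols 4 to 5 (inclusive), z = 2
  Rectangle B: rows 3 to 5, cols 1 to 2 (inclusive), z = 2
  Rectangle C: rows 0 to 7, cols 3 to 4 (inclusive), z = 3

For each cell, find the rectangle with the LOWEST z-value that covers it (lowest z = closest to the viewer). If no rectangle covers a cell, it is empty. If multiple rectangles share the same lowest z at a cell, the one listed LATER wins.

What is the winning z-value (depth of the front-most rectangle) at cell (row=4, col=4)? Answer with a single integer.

Check cell (4,4):
  A: rows 3-5 cols 4-5 z=2 -> covers; best now A (z=2)
  B: rows 3-5 cols 1-2 -> outside (col miss)
  C: rows 0-7 cols 3-4 z=3 -> covers; best now A (z=2)
Winner: A at z=2

Answer: 2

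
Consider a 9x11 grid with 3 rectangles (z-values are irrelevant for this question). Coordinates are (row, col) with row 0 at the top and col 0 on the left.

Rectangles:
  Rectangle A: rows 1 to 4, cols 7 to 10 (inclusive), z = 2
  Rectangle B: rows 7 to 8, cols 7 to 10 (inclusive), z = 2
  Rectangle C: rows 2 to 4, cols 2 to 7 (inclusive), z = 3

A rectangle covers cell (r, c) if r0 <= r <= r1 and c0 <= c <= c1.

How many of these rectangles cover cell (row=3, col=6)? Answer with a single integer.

Answer: 1

Derivation:
Check cell (3,6):
  A: rows 1-4 cols 7-10 -> outside (col miss)
  B: rows 7-8 cols 7-10 -> outside (row miss)
  C: rows 2-4 cols 2-7 -> covers
Count covering = 1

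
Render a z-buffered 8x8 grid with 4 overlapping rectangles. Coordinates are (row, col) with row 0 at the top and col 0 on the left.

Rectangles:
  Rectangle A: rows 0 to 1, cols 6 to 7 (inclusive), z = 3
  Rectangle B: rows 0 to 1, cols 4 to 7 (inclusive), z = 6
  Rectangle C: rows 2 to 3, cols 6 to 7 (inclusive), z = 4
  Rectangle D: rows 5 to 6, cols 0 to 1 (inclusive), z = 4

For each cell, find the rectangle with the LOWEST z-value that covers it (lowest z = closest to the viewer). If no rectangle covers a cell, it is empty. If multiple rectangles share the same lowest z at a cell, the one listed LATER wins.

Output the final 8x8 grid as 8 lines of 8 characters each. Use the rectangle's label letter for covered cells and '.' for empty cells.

....BBAA
....BBAA
......CC
......CC
........
DD......
DD......
........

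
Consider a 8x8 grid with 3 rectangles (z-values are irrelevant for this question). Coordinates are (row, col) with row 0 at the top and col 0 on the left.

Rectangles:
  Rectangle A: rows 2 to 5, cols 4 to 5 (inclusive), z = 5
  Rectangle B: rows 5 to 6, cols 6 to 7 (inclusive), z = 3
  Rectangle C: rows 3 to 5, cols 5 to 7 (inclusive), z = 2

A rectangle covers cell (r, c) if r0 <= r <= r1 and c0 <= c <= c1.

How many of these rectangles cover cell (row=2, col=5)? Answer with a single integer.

Check cell (2,5):
  A: rows 2-5 cols 4-5 -> covers
  B: rows 5-6 cols 6-7 -> outside (row miss)
  C: rows 3-5 cols 5-7 -> outside (row miss)
Count covering = 1

Answer: 1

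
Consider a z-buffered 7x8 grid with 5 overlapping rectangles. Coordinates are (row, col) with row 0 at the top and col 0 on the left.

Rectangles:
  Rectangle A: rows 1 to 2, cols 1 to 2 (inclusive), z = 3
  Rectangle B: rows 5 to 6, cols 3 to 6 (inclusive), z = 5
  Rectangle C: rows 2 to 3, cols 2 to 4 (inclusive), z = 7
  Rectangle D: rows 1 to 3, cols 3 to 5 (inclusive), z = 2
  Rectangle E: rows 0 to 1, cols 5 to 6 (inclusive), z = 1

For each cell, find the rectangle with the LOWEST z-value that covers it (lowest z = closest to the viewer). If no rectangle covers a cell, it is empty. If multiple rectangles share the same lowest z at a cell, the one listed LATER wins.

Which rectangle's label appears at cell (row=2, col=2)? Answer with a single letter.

Check cell (2,2):
  A: rows 1-2 cols 1-2 z=3 -> covers; best now A (z=3)
  B: rows 5-6 cols 3-6 -> outside (row miss)
  C: rows 2-3 cols 2-4 z=7 -> covers; best now A (z=3)
  D: rows 1-3 cols 3-5 -> outside (col miss)
  E: rows 0-1 cols 5-6 -> outside (row miss)
Winner: A at z=3

Answer: A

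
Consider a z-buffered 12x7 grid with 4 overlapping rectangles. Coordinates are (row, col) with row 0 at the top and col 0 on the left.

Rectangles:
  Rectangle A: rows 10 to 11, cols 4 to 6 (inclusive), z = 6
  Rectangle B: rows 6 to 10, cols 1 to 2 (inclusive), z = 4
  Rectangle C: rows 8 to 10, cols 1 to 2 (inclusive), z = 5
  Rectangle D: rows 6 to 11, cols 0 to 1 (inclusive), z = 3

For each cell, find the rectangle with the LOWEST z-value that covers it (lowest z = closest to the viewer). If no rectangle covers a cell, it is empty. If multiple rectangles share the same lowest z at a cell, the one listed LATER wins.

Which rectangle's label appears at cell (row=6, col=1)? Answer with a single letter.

Answer: D

Derivation:
Check cell (6,1):
  A: rows 10-11 cols 4-6 -> outside (row miss)
  B: rows 6-10 cols 1-2 z=4 -> covers; best now B (z=4)
  C: rows 8-10 cols 1-2 -> outside (row miss)
  D: rows 6-11 cols 0-1 z=3 -> covers; best now D (z=3)
Winner: D at z=3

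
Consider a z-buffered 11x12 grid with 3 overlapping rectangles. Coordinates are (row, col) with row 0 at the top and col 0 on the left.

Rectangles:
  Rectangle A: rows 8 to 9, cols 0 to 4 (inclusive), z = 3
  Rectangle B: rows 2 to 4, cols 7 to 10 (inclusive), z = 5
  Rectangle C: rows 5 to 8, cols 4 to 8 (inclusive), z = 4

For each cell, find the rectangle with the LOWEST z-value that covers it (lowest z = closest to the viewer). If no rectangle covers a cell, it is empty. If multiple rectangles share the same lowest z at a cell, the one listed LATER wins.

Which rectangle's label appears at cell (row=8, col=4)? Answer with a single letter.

Answer: A

Derivation:
Check cell (8,4):
  A: rows 8-9 cols 0-4 z=3 -> covers; best now A (z=3)
  B: rows 2-4 cols 7-10 -> outside (row miss)
  C: rows 5-8 cols 4-8 z=4 -> covers; best now A (z=3)
Winner: A at z=3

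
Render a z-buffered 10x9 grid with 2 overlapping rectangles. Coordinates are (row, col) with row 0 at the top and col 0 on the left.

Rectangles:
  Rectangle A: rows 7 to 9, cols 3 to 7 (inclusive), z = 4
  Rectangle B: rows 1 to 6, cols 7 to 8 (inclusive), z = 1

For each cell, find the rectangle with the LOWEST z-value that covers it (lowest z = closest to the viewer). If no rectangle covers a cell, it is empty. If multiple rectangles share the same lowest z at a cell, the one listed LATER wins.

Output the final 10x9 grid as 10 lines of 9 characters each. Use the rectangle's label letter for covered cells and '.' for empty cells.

.........
.......BB
.......BB
.......BB
.......BB
.......BB
.......BB
...AAAAA.
...AAAAA.
...AAAAA.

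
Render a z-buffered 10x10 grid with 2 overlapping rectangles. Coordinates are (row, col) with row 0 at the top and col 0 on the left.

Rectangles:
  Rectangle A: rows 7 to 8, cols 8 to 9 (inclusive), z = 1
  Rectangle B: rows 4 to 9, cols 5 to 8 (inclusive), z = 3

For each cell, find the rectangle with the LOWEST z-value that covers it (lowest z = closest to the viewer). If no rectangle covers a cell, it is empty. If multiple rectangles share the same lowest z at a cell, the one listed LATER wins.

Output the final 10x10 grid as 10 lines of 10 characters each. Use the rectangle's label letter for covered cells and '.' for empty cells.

..........
..........
..........
..........
.....BBBB.
.....BBBB.
.....BBBB.
.....BBBAA
.....BBBAA
.....BBBB.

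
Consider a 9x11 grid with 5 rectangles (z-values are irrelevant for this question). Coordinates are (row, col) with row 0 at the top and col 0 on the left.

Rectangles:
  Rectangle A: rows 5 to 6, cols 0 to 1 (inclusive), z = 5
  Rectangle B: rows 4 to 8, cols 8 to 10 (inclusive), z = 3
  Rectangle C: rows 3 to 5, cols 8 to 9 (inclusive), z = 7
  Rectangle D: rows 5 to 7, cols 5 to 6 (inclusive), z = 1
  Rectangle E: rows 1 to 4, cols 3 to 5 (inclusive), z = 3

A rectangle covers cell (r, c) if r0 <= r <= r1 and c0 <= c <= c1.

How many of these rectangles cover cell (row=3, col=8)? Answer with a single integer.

Check cell (3,8):
  A: rows 5-6 cols 0-1 -> outside (row miss)
  B: rows 4-8 cols 8-10 -> outside (row miss)
  C: rows 3-5 cols 8-9 -> covers
  D: rows 5-7 cols 5-6 -> outside (row miss)
  E: rows 1-4 cols 3-5 -> outside (col miss)
Count covering = 1

Answer: 1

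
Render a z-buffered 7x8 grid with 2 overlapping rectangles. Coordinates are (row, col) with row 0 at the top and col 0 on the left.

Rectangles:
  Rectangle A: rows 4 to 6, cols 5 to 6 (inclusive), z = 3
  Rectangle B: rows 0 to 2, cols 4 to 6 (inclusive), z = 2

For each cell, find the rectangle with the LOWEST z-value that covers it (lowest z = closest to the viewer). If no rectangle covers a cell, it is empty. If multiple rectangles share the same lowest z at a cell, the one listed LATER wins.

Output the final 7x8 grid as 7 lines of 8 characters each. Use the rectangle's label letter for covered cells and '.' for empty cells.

....BBB.
....BBB.
....BBB.
........
.....AA.
.....AA.
.....AA.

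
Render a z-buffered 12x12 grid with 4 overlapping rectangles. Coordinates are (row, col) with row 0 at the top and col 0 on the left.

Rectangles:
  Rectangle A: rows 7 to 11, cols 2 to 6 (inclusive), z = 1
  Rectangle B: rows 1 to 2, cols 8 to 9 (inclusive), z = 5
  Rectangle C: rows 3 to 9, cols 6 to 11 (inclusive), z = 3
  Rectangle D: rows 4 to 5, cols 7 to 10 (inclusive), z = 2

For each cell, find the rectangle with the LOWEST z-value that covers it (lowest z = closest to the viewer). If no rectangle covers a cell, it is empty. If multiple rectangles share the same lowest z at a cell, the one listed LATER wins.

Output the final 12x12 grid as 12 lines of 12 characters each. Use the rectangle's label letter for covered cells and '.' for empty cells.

............
........BB..
........BB..
......CCCCCC
......CDDDDC
......CDDDDC
......CCCCCC
..AAAAACCCCC
..AAAAACCCCC
..AAAAACCCCC
..AAAAA.....
..AAAAA.....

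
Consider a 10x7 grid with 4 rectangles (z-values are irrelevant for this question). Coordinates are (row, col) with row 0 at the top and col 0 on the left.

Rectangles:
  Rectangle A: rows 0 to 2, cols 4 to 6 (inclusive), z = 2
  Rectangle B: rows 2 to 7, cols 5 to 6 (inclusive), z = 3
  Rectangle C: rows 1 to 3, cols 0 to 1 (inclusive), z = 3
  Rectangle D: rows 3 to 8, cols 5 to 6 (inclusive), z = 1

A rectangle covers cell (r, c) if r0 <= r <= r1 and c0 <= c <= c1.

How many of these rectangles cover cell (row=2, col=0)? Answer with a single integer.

Answer: 1

Derivation:
Check cell (2,0):
  A: rows 0-2 cols 4-6 -> outside (col miss)
  B: rows 2-7 cols 5-6 -> outside (col miss)
  C: rows 1-3 cols 0-1 -> covers
  D: rows 3-8 cols 5-6 -> outside (row miss)
Count covering = 1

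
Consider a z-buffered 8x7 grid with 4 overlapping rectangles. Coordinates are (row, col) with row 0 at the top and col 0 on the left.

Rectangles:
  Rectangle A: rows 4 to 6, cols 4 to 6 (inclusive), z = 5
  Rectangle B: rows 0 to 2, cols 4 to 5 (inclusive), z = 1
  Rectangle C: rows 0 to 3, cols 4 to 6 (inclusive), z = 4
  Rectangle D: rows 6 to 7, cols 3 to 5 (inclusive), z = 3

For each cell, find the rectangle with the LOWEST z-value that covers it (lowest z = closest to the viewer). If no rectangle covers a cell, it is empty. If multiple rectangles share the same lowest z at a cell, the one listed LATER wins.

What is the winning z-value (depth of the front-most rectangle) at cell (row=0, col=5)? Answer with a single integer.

Answer: 1

Derivation:
Check cell (0,5):
  A: rows 4-6 cols 4-6 -> outside (row miss)
  B: rows 0-2 cols 4-5 z=1 -> covers; best now B (z=1)
  C: rows 0-3 cols 4-6 z=4 -> covers; best now B (z=1)
  D: rows 6-7 cols 3-5 -> outside (row miss)
Winner: B at z=1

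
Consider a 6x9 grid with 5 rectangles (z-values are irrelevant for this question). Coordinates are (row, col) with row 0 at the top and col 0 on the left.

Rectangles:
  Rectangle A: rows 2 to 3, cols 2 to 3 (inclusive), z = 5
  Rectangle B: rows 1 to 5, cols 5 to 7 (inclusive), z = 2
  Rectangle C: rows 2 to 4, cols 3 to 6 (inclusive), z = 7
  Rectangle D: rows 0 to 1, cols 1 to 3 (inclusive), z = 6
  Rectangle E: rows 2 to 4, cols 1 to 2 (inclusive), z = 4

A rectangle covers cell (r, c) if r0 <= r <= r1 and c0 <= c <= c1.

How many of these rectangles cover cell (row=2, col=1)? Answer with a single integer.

Check cell (2,1):
  A: rows 2-3 cols 2-3 -> outside (col miss)
  B: rows 1-5 cols 5-7 -> outside (col miss)
  C: rows 2-4 cols 3-6 -> outside (col miss)
  D: rows 0-1 cols 1-3 -> outside (row miss)
  E: rows 2-4 cols 1-2 -> covers
Count covering = 1

Answer: 1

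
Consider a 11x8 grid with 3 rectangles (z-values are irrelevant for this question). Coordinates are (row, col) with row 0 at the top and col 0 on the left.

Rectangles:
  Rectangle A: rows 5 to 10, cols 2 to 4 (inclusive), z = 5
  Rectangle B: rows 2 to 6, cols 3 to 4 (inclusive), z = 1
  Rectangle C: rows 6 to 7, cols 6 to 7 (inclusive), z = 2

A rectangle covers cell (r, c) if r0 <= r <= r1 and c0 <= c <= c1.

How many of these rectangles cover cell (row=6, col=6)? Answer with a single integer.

Check cell (6,6):
  A: rows 5-10 cols 2-4 -> outside (col miss)
  B: rows 2-6 cols 3-4 -> outside (col miss)
  C: rows 6-7 cols 6-7 -> covers
Count covering = 1

Answer: 1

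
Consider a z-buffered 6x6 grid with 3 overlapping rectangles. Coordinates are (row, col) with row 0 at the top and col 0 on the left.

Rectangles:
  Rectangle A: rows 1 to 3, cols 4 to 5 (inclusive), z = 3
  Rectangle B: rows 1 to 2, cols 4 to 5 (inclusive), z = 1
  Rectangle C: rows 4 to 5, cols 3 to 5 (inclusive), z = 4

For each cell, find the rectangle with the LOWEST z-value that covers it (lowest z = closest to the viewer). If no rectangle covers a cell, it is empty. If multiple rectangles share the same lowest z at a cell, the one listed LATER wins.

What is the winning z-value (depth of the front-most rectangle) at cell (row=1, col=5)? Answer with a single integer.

Check cell (1,5):
  A: rows 1-3 cols 4-5 z=3 -> covers; best now A (z=3)
  B: rows 1-2 cols 4-5 z=1 -> covers; best now B (z=1)
  C: rows 4-5 cols 3-5 -> outside (row miss)
Winner: B at z=1

Answer: 1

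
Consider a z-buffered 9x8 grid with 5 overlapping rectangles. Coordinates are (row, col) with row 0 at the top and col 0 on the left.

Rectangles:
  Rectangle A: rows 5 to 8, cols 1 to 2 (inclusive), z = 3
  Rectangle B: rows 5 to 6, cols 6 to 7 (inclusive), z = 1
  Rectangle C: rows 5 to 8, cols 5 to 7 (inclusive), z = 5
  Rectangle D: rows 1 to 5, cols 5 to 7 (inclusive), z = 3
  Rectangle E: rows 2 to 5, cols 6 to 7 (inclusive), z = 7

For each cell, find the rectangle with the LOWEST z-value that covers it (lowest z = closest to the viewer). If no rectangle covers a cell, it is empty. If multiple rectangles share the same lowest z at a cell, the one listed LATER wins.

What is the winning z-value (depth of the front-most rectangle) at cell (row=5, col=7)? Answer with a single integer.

Check cell (5,7):
  A: rows 5-8 cols 1-2 -> outside (col miss)
  B: rows 5-6 cols 6-7 z=1 -> covers; best now B (z=1)
  C: rows 5-8 cols 5-7 z=5 -> covers; best now B (z=1)
  D: rows 1-5 cols 5-7 z=3 -> covers; best now B (z=1)
  E: rows 2-5 cols 6-7 z=7 -> covers; best now B (z=1)
Winner: B at z=1

Answer: 1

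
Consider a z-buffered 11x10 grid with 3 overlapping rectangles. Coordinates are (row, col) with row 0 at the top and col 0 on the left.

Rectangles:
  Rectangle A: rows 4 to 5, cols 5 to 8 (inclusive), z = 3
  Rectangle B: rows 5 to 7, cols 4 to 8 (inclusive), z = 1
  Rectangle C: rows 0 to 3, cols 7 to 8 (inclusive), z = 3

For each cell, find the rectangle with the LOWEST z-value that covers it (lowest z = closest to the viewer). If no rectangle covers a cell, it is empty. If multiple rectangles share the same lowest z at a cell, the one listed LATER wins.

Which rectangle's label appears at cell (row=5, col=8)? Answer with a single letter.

Answer: B

Derivation:
Check cell (5,8):
  A: rows 4-5 cols 5-8 z=3 -> covers; best now A (z=3)
  B: rows 5-7 cols 4-8 z=1 -> covers; best now B (z=1)
  C: rows 0-3 cols 7-8 -> outside (row miss)
Winner: B at z=1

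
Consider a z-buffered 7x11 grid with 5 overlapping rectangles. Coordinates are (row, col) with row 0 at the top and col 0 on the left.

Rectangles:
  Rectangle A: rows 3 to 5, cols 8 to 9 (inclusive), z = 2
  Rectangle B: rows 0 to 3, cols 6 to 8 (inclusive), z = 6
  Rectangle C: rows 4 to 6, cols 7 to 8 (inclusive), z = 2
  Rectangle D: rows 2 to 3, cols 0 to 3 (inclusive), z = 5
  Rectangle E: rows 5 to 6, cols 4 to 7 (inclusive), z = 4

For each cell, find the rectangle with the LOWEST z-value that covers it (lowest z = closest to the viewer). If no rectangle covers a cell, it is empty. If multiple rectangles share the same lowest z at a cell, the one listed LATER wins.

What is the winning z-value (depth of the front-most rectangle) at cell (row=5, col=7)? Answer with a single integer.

Answer: 2

Derivation:
Check cell (5,7):
  A: rows 3-5 cols 8-9 -> outside (col miss)
  B: rows 0-3 cols 6-8 -> outside (row miss)
  C: rows 4-6 cols 7-8 z=2 -> covers; best now C (z=2)
  D: rows 2-3 cols 0-3 -> outside (row miss)
  E: rows 5-6 cols 4-7 z=4 -> covers; best now C (z=2)
Winner: C at z=2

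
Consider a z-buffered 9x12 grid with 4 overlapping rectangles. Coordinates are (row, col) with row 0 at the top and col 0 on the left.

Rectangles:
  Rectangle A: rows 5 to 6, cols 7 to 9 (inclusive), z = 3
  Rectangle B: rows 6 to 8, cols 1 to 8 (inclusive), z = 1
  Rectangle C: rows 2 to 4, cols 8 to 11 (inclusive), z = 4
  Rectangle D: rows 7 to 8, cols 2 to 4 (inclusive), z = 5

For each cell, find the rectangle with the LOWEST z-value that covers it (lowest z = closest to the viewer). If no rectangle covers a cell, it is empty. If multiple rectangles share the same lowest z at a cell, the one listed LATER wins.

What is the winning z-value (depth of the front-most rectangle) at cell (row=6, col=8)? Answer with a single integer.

Check cell (6,8):
  A: rows 5-6 cols 7-9 z=3 -> covers; best now A (z=3)
  B: rows 6-8 cols 1-8 z=1 -> covers; best now B (z=1)
  C: rows 2-4 cols 8-11 -> outside (row miss)
  D: rows 7-8 cols 2-4 -> outside (row miss)
Winner: B at z=1

Answer: 1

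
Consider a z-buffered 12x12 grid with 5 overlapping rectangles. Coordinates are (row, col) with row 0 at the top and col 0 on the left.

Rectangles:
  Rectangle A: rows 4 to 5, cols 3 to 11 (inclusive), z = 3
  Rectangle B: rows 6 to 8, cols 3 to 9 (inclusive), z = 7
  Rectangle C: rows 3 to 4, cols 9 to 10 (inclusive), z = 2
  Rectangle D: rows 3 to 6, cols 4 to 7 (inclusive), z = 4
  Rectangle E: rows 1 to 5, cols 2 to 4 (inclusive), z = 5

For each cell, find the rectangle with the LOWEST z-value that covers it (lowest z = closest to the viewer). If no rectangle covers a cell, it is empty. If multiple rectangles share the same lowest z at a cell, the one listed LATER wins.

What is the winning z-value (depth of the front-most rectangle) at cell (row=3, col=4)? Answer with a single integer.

Check cell (3,4):
  A: rows 4-5 cols 3-11 -> outside (row miss)
  B: rows 6-8 cols 3-9 -> outside (row miss)
  C: rows 3-4 cols 9-10 -> outside (col miss)
  D: rows 3-6 cols 4-7 z=4 -> covers; best now D (z=4)
  E: rows 1-5 cols 2-4 z=5 -> covers; best now D (z=4)
Winner: D at z=4

Answer: 4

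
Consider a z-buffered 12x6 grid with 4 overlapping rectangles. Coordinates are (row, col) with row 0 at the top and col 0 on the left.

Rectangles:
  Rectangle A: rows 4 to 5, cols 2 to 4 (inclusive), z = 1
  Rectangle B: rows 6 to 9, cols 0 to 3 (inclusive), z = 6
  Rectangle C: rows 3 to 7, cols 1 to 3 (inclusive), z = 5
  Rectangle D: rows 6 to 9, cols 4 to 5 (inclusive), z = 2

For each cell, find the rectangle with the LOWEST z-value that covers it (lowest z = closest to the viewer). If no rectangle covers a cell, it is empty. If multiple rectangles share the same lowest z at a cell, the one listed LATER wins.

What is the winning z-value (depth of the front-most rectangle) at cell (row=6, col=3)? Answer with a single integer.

Answer: 5

Derivation:
Check cell (6,3):
  A: rows 4-5 cols 2-4 -> outside (row miss)
  B: rows 6-9 cols 0-3 z=6 -> covers; best now B (z=6)
  C: rows 3-7 cols 1-3 z=5 -> covers; best now C (z=5)
  D: rows 6-9 cols 4-5 -> outside (col miss)
Winner: C at z=5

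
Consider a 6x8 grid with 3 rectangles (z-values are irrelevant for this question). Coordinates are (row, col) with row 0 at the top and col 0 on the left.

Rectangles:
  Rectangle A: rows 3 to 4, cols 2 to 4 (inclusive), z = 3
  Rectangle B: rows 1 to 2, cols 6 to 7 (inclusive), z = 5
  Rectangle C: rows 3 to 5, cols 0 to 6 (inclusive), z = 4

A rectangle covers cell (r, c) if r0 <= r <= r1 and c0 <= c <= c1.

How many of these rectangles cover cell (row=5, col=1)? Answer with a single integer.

Check cell (5,1):
  A: rows 3-4 cols 2-4 -> outside (row miss)
  B: rows 1-2 cols 6-7 -> outside (row miss)
  C: rows 3-5 cols 0-6 -> covers
Count covering = 1

Answer: 1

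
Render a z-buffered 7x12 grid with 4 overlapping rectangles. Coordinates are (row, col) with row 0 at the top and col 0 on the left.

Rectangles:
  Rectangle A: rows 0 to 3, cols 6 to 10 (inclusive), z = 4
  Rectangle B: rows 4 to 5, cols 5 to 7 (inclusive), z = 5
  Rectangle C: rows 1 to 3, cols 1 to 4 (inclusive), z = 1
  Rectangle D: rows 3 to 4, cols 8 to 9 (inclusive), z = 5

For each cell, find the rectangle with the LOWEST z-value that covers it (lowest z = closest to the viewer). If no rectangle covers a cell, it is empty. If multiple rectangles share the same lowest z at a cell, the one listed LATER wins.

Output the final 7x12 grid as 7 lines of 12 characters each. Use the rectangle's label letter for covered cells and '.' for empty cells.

......AAAAA.
.CCCC.AAAAA.
.CCCC.AAAAA.
.CCCC.AAAAA.
.....BBBDD..
.....BBB....
............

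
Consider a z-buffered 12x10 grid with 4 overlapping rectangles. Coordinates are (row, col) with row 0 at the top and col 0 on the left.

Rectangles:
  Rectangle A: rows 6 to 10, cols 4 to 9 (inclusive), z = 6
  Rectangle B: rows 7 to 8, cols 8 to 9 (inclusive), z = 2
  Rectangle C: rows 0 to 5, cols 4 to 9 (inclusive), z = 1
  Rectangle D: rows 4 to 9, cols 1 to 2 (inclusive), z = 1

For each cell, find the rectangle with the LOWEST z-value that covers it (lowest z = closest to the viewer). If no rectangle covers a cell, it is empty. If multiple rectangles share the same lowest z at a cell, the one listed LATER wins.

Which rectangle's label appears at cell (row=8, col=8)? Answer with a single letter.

Check cell (8,8):
  A: rows 6-10 cols 4-9 z=6 -> covers; best now A (z=6)
  B: rows 7-8 cols 8-9 z=2 -> covers; best now B (z=2)
  C: rows 0-5 cols 4-9 -> outside (row miss)
  D: rows 4-9 cols 1-2 -> outside (col miss)
Winner: B at z=2

Answer: B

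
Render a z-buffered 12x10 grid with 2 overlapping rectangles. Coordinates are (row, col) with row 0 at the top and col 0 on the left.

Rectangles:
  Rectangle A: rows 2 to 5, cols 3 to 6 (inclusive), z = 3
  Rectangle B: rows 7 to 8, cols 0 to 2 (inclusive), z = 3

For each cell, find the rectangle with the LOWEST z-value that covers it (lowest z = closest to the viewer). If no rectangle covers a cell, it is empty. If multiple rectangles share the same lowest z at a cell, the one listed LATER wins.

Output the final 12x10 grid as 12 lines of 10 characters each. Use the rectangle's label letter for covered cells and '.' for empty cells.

..........
..........
...AAAA...
...AAAA...
...AAAA...
...AAAA...
..........
BBB.......
BBB.......
..........
..........
..........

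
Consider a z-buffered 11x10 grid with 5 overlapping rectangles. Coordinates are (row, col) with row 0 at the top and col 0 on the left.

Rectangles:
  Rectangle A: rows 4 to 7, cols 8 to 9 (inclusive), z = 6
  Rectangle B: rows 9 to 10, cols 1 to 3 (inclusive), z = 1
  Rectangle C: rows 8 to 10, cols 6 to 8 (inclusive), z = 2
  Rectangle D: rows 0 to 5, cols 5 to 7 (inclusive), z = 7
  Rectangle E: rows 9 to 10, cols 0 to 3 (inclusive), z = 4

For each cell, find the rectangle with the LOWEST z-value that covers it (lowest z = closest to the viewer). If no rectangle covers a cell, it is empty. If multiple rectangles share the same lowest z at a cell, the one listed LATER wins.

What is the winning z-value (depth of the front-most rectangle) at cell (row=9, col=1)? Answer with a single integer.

Check cell (9,1):
  A: rows 4-7 cols 8-9 -> outside (row miss)
  B: rows 9-10 cols 1-3 z=1 -> covers; best now B (z=1)
  C: rows 8-10 cols 6-8 -> outside (col miss)
  D: rows 0-5 cols 5-7 -> outside (row miss)
  E: rows 9-10 cols 0-3 z=4 -> covers; best now B (z=1)
Winner: B at z=1

Answer: 1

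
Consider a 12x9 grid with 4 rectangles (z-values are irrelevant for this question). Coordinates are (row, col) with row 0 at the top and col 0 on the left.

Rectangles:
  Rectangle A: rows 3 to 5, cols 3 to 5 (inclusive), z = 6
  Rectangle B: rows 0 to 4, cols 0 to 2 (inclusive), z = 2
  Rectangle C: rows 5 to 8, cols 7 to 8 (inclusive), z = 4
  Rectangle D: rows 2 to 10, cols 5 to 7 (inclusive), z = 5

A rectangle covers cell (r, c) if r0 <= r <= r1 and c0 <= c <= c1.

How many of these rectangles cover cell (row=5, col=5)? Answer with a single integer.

Answer: 2

Derivation:
Check cell (5,5):
  A: rows 3-5 cols 3-5 -> covers
  B: rows 0-4 cols 0-2 -> outside (row miss)
  C: rows 5-8 cols 7-8 -> outside (col miss)
  D: rows 2-10 cols 5-7 -> covers
Count covering = 2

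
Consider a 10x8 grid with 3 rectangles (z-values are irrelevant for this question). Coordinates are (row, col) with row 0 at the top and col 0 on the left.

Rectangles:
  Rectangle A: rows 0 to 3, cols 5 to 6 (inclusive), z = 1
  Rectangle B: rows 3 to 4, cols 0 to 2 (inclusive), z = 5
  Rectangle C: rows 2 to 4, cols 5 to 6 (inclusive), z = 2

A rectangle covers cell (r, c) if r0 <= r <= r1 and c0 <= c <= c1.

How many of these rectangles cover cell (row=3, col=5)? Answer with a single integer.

Answer: 2

Derivation:
Check cell (3,5):
  A: rows 0-3 cols 5-6 -> covers
  B: rows 3-4 cols 0-2 -> outside (col miss)
  C: rows 2-4 cols 5-6 -> covers
Count covering = 2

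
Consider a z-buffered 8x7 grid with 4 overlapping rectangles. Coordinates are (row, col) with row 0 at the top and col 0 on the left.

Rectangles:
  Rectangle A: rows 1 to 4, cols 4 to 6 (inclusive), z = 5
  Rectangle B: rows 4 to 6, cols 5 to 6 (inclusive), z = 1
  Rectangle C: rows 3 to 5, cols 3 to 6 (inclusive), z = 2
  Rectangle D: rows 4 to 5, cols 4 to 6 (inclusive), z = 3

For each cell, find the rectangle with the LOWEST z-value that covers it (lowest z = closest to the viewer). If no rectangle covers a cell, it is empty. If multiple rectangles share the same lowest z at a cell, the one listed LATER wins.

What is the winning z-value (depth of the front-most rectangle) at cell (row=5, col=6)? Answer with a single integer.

Answer: 1

Derivation:
Check cell (5,6):
  A: rows 1-4 cols 4-6 -> outside (row miss)
  B: rows 4-6 cols 5-6 z=1 -> covers; best now B (z=1)
  C: rows 3-5 cols 3-6 z=2 -> covers; best now B (z=1)
  D: rows 4-5 cols 4-6 z=3 -> covers; best now B (z=1)
Winner: B at z=1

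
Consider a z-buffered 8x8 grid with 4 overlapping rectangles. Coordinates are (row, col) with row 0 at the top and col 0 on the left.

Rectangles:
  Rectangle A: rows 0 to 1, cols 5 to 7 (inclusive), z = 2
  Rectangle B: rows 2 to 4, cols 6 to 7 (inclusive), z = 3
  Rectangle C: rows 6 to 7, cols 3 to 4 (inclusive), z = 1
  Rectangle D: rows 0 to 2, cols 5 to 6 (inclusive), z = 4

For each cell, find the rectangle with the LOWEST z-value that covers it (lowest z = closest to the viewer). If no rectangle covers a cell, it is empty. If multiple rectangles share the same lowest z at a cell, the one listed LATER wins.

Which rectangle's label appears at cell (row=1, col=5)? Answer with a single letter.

Answer: A

Derivation:
Check cell (1,5):
  A: rows 0-1 cols 5-7 z=2 -> covers; best now A (z=2)
  B: rows 2-4 cols 6-7 -> outside (row miss)
  C: rows 6-7 cols 3-4 -> outside (row miss)
  D: rows 0-2 cols 5-6 z=4 -> covers; best now A (z=2)
Winner: A at z=2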